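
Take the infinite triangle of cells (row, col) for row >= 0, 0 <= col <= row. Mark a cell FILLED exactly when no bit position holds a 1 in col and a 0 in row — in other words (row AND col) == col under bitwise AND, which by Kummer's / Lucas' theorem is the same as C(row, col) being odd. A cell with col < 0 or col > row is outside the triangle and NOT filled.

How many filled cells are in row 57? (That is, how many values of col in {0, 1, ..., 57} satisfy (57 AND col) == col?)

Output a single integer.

Answer: 16

Derivation:
57 in binary = 111001
popcount(57) = number of 1-bits in 111001 = 4
A col c satisfies (57 AND c) == c iff every set bit of c is also set in 57; each of the 4 set bits of 57 can independently be on or off in c.
count = 2^4 = 16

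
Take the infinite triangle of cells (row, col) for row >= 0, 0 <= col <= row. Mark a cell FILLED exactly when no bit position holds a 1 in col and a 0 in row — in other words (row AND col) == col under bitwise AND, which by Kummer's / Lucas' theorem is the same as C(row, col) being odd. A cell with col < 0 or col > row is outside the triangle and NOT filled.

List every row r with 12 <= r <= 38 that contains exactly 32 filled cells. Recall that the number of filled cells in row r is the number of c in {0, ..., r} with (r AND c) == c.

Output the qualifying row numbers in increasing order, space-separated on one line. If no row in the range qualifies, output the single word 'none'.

Answer: 31

Derivation:
Row r has 2^popcount(r) filled cells, so we need popcount(r) = log2(32) = 5.
Scan r = 12..38 and keep those with exactly 5 one-bits:
r=12=1100 popcount=2 -> skip
r=13=1101 popcount=3 -> skip
r=14=1110 popcount=3 -> skip
r=15=1111 popcount=4 -> skip
r=16=10000 popcount=1 -> skip
r=17=10001 popcount=2 -> skip
r=18=10010 popcount=2 -> skip
r=19=10011 popcount=3 -> skip
r=20=10100 popcount=2 -> skip
r=21=10101 popcount=3 -> skip
r=22=10110 popcount=3 -> skip
r=23=10111 popcount=4 -> skip
r=24=11000 popcount=2 -> skip
r=25=11001 popcount=3 -> skip
r=26=11010 popcount=3 -> skip
r=27=11011 popcount=4 -> skip
r=28=11100 popcount=3 -> skip
r=29=11101 popcount=4 -> skip
r=30=11110 popcount=4 -> skip
r=31=11111 popcount=5 -> KEEP
r=32=100000 popcount=1 -> skip
r=33=100001 popcount=2 -> skip
r=34=100010 popcount=2 -> skip
r=35=100011 popcount=3 -> skip
r=36=100100 popcount=2 -> skip
r=37=100101 popcount=3 -> skip
r=38=100110 popcount=3 -> skip
Kept rows: 31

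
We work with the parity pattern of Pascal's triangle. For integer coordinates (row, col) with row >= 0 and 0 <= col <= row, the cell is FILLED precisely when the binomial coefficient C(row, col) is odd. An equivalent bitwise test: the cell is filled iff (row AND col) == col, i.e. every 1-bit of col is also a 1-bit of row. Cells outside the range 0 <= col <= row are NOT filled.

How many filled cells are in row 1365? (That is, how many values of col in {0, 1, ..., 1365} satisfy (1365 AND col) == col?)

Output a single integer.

1365 in binary = 10101010101
popcount(1365) = number of 1-bits in 10101010101 = 6
A col c satisfies (1365 AND c) == c iff every set bit of c is also set in 1365; each of the 6 set bits of 1365 can independently be on or off in c.
count = 2^6 = 64

Answer: 64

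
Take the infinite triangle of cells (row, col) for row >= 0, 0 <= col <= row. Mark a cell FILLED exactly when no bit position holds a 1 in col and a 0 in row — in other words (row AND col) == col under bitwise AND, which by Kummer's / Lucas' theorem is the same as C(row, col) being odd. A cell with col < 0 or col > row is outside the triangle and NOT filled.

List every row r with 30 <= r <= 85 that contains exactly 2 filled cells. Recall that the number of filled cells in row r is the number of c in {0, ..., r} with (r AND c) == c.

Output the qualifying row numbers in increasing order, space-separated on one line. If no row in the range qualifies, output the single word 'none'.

Answer: 32 64

Derivation:
Row r has 2^popcount(r) filled cells, so we need popcount(r) = log2(2) = 1.
Scan r = 30..85 and keep those with exactly 1 one-bits:
r=30=11110 popcount=4 -> skip
r=31=11111 popcount=5 -> skip
r=32=100000 popcount=1 -> KEEP
r=33=100001 popcount=2 -> skip
r=34=100010 popcount=2 -> skip
r=35=100011 popcount=3 -> skip
r=36=100100 popcount=2 -> skip
r=37=100101 popcount=3 -> skip
r=38=100110 popcount=3 -> skip
r=39=100111 popcount=4 -> skip
r=40=101000 popcount=2 -> skip
r=41=101001 popcount=3 -> skip
r=42=101010 popcount=3 -> skip
r=43=101011 popcount=4 -> skip
r=44=101100 popcount=3 -> skip
r=45=101101 popcount=4 -> skip
r=46=101110 popcount=4 -> skip
r=47=101111 popcount=5 -> skip
r=48=110000 popcount=2 -> skip
r=49=110001 popcount=3 -> skip
r=50=110010 popcount=3 -> skip
r=51=110011 popcount=4 -> skip
r=52=110100 popcount=3 -> skip
r=53=110101 popcount=4 -> skip
r=54=110110 popcount=4 -> skip
r=55=110111 popcount=5 -> skip
r=56=111000 popcount=3 -> skip
r=57=111001 popcount=4 -> skip
r=58=111010 popcount=4 -> skip
r=59=111011 popcount=5 -> skip
r=60=111100 popcount=4 -> skip
r=61=111101 popcount=5 -> skip
r=62=111110 popcount=5 -> skip
r=63=111111 popcount=6 -> skip
r=64=1000000 popcount=1 -> KEEP
r=65=1000001 popcount=2 -> skip
r=66=1000010 popcount=2 -> skip
r=67=1000011 popcount=3 -> skip
r=68=1000100 popcount=2 -> skip
r=69=1000101 popcount=3 -> skip
r=70=1000110 popcount=3 -> skip
r=71=1000111 popcount=4 -> skip
r=72=1001000 popcount=2 -> skip
r=73=1001001 popcount=3 -> skip
r=74=1001010 popcount=3 -> skip
r=75=1001011 popcount=4 -> skip
r=76=1001100 popcount=3 -> skip
r=77=1001101 popcount=4 -> skip
r=78=1001110 popcount=4 -> skip
r=79=1001111 popcount=5 -> skip
r=80=1010000 popcount=2 -> skip
r=81=1010001 popcount=3 -> skip
r=82=1010010 popcount=3 -> skip
r=83=1010011 popcount=4 -> skip
r=84=1010100 popcount=3 -> skip
r=85=1010101 popcount=4 -> skip
Kept rows: 32 64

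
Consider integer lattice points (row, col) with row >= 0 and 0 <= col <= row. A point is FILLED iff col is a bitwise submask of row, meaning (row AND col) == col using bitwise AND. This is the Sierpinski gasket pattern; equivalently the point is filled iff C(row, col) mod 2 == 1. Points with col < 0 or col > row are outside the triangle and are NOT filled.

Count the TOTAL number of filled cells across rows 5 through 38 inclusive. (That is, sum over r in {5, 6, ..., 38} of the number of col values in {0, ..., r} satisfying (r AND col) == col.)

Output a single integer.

r5=101 pc2: +4 =4
r6=110 pc2: +4 =8
r7=111 pc3: +8 =16
r8=1000 pc1: +2 =18
r9=1001 pc2: +4 =22
r10=1010 pc2: +4 =26
r11=1011 pc3: +8 =34
r12=1100 pc2: +4 =38
r13=1101 pc3: +8 =46
r14=1110 pc3: +8 =54
r15=1111 pc4: +16 =70
r16=10000 pc1: +2 =72
r17=10001 pc2: +4 =76
r18=10010 pc2: +4 =80
r19=10011 pc3: +8 =88
r20=10100 pc2: +4 =92
r21=10101 pc3: +8 =100
r22=10110 pc3: +8 =108
r23=10111 pc4: +16 =124
r24=11000 pc2: +4 =128
r25=11001 pc3: +8 =136
r26=11010 pc3: +8 =144
r27=11011 pc4: +16 =160
r28=11100 pc3: +8 =168
r29=11101 pc4: +16 =184
r30=11110 pc4: +16 =200
r31=11111 pc5: +32 =232
r32=100000 pc1: +2 =234
r33=100001 pc2: +4 =238
r34=100010 pc2: +4 =242
r35=100011 pc3: +8 =250
r36=100100 pc2: +4 =254
r37=100101 pc3: +8 =262
r38=100110 pc3: +8 =270

Answer: 270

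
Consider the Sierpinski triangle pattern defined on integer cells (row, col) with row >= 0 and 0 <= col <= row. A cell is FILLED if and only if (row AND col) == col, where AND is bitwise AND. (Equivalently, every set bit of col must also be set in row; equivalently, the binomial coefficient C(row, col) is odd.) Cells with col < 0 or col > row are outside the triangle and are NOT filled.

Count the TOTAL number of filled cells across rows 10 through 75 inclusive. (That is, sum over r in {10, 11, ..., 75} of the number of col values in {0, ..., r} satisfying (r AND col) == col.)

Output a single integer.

r10=1010 pc2: +4 =4
r11=1011 pc3: +8 =12
r12=1100 pc2: +4 =16
r13=1101 pc3: +8 =24
r14=1110 pc3: +8 =32
r15=1111 pc4: +16 =48
r16=10000 pc1: +2 =50
r17=10001 pc2: +4 =54
r18=10010 pc2: +4 =58
r19=10011 pc3: +8 =66
r20=10100 pc2: +4 =70
r21=10101 pc3: +8 =78
r22=10110 pc3: +8 =86
r23=10111 pc4: +16 =102
r24=11000 pc2: +4 =106
r25=11001 pc3: +8 =114
r26=11010 pc3: +8 =122
r27=11011 pc4: +16 =138
r28=11100 pc3: +8 =146
r29=11101 pc4: +16 =162
r30=11110 pc4: +16 =178
r31=11111 pc5: +32 =210
r32=100000 pc1: +2 =212
r33=100001 pc2: +4 =216
r34=100010 pc2: +4 =220
r35=100011 pc3: +8 =228
r36=100100 pc2: +4 =232
r37=100101 pc3: +8 =240
r38=100110 pc3: +8 =248
r39=100111 pc4: +16 =264
r40=101000 pc2: +4 =268
r41=101001 pc3: +8 =276
r42=101010 pc3: +8 =284
r43=101011 pc4: +16 =300
r44=101100 pc3: +8 =308
r45=101101 pc4: +16 =324
r46=101110 pc4: +16 =340
r47=101111 pc5: +32 =372
r48=110000 pc2: +4 =376
r49=110001 pc3: +8 =384
r50=110010 pc3: +8 =392
r51=110011 pc4: +16 =408
r52=110100 pc3: +8 =416
r53=110101 pc4: +16 =432
r54=110110 pc4: +16 =448
r55=110111 pc5: +32 =480
r56=111000 pc3: +8 =488
r57=111001 pc4: +16 =504
r58=111010 pc4: +16 =520
r59=111011 pc5: +32 =552
r60=111100 pc4: +16 =568
r61=111101 pc5: +32 =600
r62=111110 pc5: +32 =632
r63=111111 pc6: +64 =696
r64=1000000 pc1: +2 =698
r65=1000001 pc2: +4 =702
r66=1000010 pc2: +4 =706
r67=1000011 pc3: +8 =714
r68=1000100 pc2: +4 =718
r69=1000101 pc3: +8 =726
r70=1000110 pc3: +8 =734
r71=1000111 pc4: +16 =750
r72=1001000 pc2: +4 =754
r73=1001001 pc3: +8 =762
r74=1001010 pc3: +8 =770
r75=1001011 pc4: +16 =786

Answer: 786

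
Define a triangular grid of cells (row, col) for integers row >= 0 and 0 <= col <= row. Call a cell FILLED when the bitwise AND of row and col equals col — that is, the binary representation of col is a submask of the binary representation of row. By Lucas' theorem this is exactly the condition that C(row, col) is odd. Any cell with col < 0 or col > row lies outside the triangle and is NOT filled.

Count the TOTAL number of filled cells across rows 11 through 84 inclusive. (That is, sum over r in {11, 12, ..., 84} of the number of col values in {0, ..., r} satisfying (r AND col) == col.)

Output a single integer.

Answer: 898

Derivation:
r11=1011 pc3: +8 =8
r12=1100 pc2: +4 =12
r13=1101 pc3: +8 =20
r14=1110 pc3: +8 =28
r15=1111 pc4: +16 =44
r16=10000 pc1: +2 =46
r17=10001 pc2: +4 =50
r18=10010 pc2: +4 =54
r19=10011 pc3: +8 =62
r20=10100 pc2: +4 =66
r21=10101 pc3: +8 =74
r22=10110 pc3: +8 =82
r23=10111 pc4: +16 =98
r24=11000 pc2: +4 =102
r25=11001 pc3: +8 =110
r26=11010 pc3: +8 =118
r27=11011 pc4: +16 =134
r28=11100 pc3: +8 =142
r29=11101 pc4: +16 =158
r30=11110 pc4: +16 =174
r31=11111 pc5: +32 =206
r32=100000 pc1: +2 =208
r33=100001 pc2: +4 =212
r34=100010 pc2: +4 =216
r35=100011 pc3: +8 =224
r36=100100 pc2: +4 =228
r37=100101 pc3: +8 =236
r38=100110 pc3: +8 =244
r39=100111 pc4: +16 =260
r40=101000 pc2: +4 =264
r41=101001 pc3: +8 =272
r42=101010 pc3: +8 =280
r43=101011 pc4: +16 =296
r44=101100 pc3: +8 =304
r45=101101 pc4: +16 =320
r46=101110 pc4: +16 =336
r47=101111 pc5: +32 =368
r48=110000 pc2: +4 =372
r49=110001 pc3: +8 =380
r50=110010 pc3: +8 =388
r51=110011 pc4: +16 =404
r52=110100 pc3: +8 =412
r53=110101 pc4: +16 =428
r54=110110 pc4: +16 =444
r55=110111 pc5: +32 =476
r56=111000 pc3: +8 =484
r57=111001 pc4: +16 =500
r58=111010 pc4: +16 =516
r59=111011 pc5: +32 =548
r60=111100 pc4: +16 =564
r61=111101 pc5: +32 =596
r62=111110 pc5: +32 =628
r63=111111 pc6: +64 =692
r64=1000000 pc1: +2 =694
r65=1000001 pc2: +4 =698
r66=1000010 pc2: +4 =702
r67=1000011 pc3: +8 =710
r68=1000100 pc2: +4 =714
r69=1000101 pc3: +8 =722
r70=1000110 pc3: +8 =730
r71=1000111 pc4: +16 =746
r72=1001000 pc2: +4 =750
r73=1001001 pc3: +8 =758
r74=1001010 pc3: +8 =766
r75=1001011 pc4: +16 =782
r76=1001100 pc3: +8 =790
r77=1001101 pc4: +16 =806
r78=1001110 pc4: +16 =822
r79=1001111 pc5: +32 =854
r80=1010000 pc2: +4 =858
r81=1010001 pc3: +8 =866
r82=1010010 pc3: +8 =874
r83=1010011 pc4: +16 =890
r84=1010100 pc3: +8 =898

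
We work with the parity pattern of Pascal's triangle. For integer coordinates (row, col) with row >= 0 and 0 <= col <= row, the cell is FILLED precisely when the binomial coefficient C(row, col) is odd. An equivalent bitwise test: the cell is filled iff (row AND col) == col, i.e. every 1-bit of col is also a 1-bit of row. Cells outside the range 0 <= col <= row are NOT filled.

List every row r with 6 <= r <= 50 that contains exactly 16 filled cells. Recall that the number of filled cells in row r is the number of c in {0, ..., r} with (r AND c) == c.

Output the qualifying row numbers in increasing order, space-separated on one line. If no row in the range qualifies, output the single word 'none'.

Row r has 2^popcount(r) filled cells, so we need popcount(r) = log2(16) = 4.
Scan r = 6..50 and keep those with exactly 4 one-bits:
r=6=110 popcount=2 -> skip
r=7=111 popcount=3 -> skip
r=8=1000 popcount=1 -> skip
r=9=1001 popcount=2 -> skip
r=10=1010 popcount=2 -> skip
r=11=1011 popcount=3 -> skip
r=12=1100 popcount=2 -> skip
r=13=1101 popcount=3 -> skip
r=14=1110 popcount=3 -> skip
r=15=1111 popcount=4 -> KEEP
r=16=10000 popcount=1 -> skip
r=17=10001 popcount=2 -> skip
r=18=10010 popcount=2 -> skip
r=19=10011 popcount=3 -> skip
r=20=10100 popcount=2 -> skip
r=21=10101 popcount=3 -> skip
r=22=10110 popcount=3 -> skip
r=23=10111 popcount=4 -> KEEP
r=24=11000 popcount=2 -> skip
r=25=11001 popcount=3 -> skip
r=26=11010 popcount=3 -> skip
r=27=11011 popcount=4 -> KEEP
r=28=11100 popcount=3 -> skip
r=29=11101 popcount=4 -> KEEP
r=30=11110 popcount=4 -> KEEP
r=31=11111 popcount=5 -> skip
r=32=100000 popcount=1 -> skip
r=33=100001 popcount=2 -> skip
r=34=100010 popcount=2 -> skip
r=35=100011 popcount=3 -> skip
r=36=100100 popcount=2 -> skip
r=37=100101 popcount=3 -> skip
r=38=100110 popcount=3 -> skip
r=39=100111 popcount=4 -> KEEP
r=40=101000 popcount=2 -> skip
r=41=101001 popcount=3 -> skip
r=42=101010 popcount=3 -> skip
r=43=101011 popcount=4 -> KEEP
r=44=101100 popcount=3 -> skip
r=45=101101 popcount=4 -> KEEP
r=46=101110 popcount=4 -> KEEP
r=47=101111 popcount=5 -> skip
r=48=110000 popcount=2 -> skip
r=49=110001 popcount=3 -> skip
r=50=110010 popcount=3 -> skip
Kept rows: 15 23 27 29 30 39 43 45 46

Answer: 15 23 27 29 30 39 43 45 46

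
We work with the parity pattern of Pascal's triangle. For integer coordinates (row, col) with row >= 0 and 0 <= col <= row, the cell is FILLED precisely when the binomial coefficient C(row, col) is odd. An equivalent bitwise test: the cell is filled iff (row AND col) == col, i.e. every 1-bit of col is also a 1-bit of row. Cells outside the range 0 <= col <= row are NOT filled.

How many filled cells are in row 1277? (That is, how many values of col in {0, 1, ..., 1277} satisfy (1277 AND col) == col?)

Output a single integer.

Answer: 256

Derivation:
1277 in binary = 10011111101
popcount(1277) = number of 1-bits in 10011111101 = 8
A col c satisfies (1277 AND c) == c iff every set bit of c is also set in 1277; each of the 8 set bits of 1277 can independently be on or off in c.
count = 2^8 = 256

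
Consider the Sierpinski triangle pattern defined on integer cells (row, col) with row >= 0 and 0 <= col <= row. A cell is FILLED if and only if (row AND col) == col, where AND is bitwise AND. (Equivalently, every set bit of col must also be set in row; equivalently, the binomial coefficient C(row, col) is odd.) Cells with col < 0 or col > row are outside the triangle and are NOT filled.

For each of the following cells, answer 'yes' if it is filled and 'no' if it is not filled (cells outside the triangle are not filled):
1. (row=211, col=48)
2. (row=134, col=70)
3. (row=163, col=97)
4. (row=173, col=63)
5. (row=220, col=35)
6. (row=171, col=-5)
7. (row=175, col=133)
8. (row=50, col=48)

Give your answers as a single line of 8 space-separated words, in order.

(211,48): row=0b11010011, col=0b110000, row AND col = 0b10000 = 16; 16 != 48 -> empty
(134,70): row=0b10000110, col=0b1000110, row AND col = 0b110 = 6; 6 != 70 -> empty
(163,97): row=0b10100011, col=0b1100001, row AND col = 0b100001 = 33; 33 != 97 -> empty
(173,63): row=0b10101101, col=0b111111, row AND col = 0b101101 = 45; 45 != 63 -> empty
(220,35): row=0b11011100, col=0b100011, row AND col = 0b0 = 0; 0 != 35 -> empty
(171,-5): col outside [0, 171] -> not filled
(175,133): row=0b10101111, col=0b10000101, row AND col = 0b10000101 = 133; 133 == 133 -> filled
(50,48): row=0b110010, col=0b110000, row AND col = 0b110000 = 48; 48 == 48 -> filled

Answer: no no no no no no yes yes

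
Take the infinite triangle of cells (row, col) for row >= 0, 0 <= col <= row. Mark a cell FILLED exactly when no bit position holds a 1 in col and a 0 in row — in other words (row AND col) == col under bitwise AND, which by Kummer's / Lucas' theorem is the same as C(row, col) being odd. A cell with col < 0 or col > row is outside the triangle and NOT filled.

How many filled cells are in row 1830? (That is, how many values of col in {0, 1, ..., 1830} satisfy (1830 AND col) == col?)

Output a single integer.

Answer: 64

Derivation:
1830 in binary = 11100100110
popcount(1830) = number of 1-bits in 11100100110 = 6
A col c satisfies (1830 AND c) == c iff every set bit of c is also set in 1830; each of the 6 set bits of 1830 can independently be on or off in c.
count = 2^6 = 64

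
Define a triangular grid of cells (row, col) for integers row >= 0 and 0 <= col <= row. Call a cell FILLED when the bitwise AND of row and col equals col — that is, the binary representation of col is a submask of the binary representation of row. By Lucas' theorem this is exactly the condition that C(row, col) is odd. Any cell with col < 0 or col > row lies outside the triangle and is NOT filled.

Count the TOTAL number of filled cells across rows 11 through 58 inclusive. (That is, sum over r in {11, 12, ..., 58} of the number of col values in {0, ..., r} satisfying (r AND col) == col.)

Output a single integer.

Answer: 516

Derivation:
r11=1011 pc3: +8 =8
r12=1100 pc2: +4 =12
r13=1101 pc3: +8 =20
r14=1110 pc3: +8 =28
r15=1111 pc4: +16 =44
r16=10000 pc1: +2 =46
r17=10001 pc2: +4 =50
r18=10010 pc2: +4 =54
r19=10011 pc3: +8 =62
r20=10100 pc2: +4 =66
r21=10101 pc3: +8 =74
r22=10110 pc3: +8 =82
r23=10111 pc4: +16 =98
r24=11000 pc2: +4 =102
r25=11001 pc3: +8 =110
r26=11010 pc3: +8 =118
r27=11011 pc4: +16 =134
r28=11100 pc3: +8 =142
r29=11101 pc4: +16 =158
r30=11110 pc4: +16 =174
r31=11111 pc5: +32 =206
r32=100000 pc1: +2 =208
r33=100001 pc2: +4 =212
r34=100010 pc2: +4 =216
r35=100011 pc3: +8 =224
r36=100100 pc2: +4 =228
r37=100101 pc3: +8 =236
r38=100110 pc3: +8 =244
r39=100111 pc4: +16 =260
r40=101000 pc2: +4 =264
r41=101001 pc3: +8 =272
r42=101010 pc3: +8 =280
r43=101011 pc4: +16 =296
r44=101100 pc3: +8 =304
r45=101101 pc4: +16 =320
r46=101110 pc4: +16 =336
r47=101111 pc5: +32 =368
r48=110000 pc2: +4 =372
r49=110001 pc3: +8 =380
r50=110010 pc3: +8 =388
r51=110011 pc4: +16 =404
r52=110100 pc3: +8 =412
r53=110101 pc4: +16 =428
r54=110110 pc4: +16 =444
r55=110111 pc5: +32 =476
r56=111000 pc3: +8 =484
r57=111001 pc4: +16 =500
r58=111010 pc4: +16 =516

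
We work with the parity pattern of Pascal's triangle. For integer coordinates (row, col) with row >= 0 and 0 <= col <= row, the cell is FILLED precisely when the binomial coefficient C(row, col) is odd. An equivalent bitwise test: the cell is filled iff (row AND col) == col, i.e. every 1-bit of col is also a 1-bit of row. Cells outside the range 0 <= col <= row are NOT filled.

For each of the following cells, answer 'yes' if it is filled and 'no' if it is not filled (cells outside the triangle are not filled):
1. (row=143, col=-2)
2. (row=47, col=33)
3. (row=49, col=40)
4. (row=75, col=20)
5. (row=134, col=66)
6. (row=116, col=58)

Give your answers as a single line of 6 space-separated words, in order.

Answer: no yes no no no no

Derivation:
(143,-2): col outside [0, 143] -> not filled
(47,33): row=0b101111, col=0b100001, row AND col = 0b100001 = 33; 33 == 33 -> filled
(49,40): row=0b110001, col=0b101000, row AND col = 0b100000 = 32; 32 != 40 -> empty
(75,20): row=0b1001011, col=0b10100, row AND col = 0b0 = 0; 0 != 20 -> empty
(134,66): row=0b10000110, col=0b1000010, row AND col = 0b10 = 2; 2 != 66 -> empty
(116,58): row=0b1110100, col=0b111010, row AND col = 0b110000 = 48; 48 != 58 -> empty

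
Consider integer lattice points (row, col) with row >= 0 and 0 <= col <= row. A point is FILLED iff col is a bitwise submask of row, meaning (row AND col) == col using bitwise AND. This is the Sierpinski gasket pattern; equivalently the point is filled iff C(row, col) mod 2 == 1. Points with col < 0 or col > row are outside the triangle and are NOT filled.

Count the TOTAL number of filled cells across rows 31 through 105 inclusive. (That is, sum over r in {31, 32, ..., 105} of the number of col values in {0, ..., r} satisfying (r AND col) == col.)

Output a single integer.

Answer: 1136

Derivation:
r31=11111 pc5: +32 =32
r32=100000 pc1: +2 =34
r33=100001 pc2: +4 =38
r34=100010 pc2: +4 =42
r35=100011 pc3: +8 =50
r36=100100 pc2: +4 =54
r37=100101 pc3: +8 =62
r38=100110 pc3: +8 =70
r39=100111 pc4: +16 =86
r40=101000 pc2: +4 =90
r41=101001 pc3: +8 =98
r42=101010 pc3: +8 =106
r43=101011 pc4: +16 =122
r44=101100 pc3: +8 =130
r45=101101 pc4: +16 =146
r46=101110 pc4: +16 =162
r47=101111 pc5: +32 =194
r48=110000 pc2: +4 =198
r49=110001 pc3: +8 =206
r50=110010 pc3: +8 =214
r51=110011 pc4: +16 =230
r52=110100 pc3: +8 =238
r53=110101 pc4: +16 =254
r54=110110 pc4: +16 =270
r55=110111 pc5: +32 =302
r56=111000 pc3: +8 =310
r57=111001 pc4: +16 =326
r58=111010 pc4: +16 =342
r59=111011 pc5: +32 =374
r60=111100 pc4: +16 =390
r61=111101 pc5: +32 =422
r62=111110 pc5: +32 =454
r63=111111 pc6: +64 =518
r64=1000000 pc1: +2 =520
r65=1000001 pc2: +4 =524
r66=1000010 pc2: +4 =528
r67=1000011 pc3: +8 =536
r68=1000100 pc2: +4 =540
r69=1000101 pc3: +8 =548
r70=1000110 pc3: +8 =556
r71=1000111 pc4: +16 =572
r72=1001000 pc2: +4 =576
r73=1001001 pc3: +8 =584
r74=1001010 pc3: +8 =592
r75=1001011 pc4: +16 =608
r76=1001100 pc3: +8 =616
r77=1001101 pc4: +16 =632
r78=1001110 pc4: +16 =648
r79=1001111 pc5: +32 =680
r80=1010000 pc2: +4 =684
r81=1010001 pc3: +8 =692
r82=1010010 pc3: +8 =700
r83=1010011 pc4: +16 =716
r84=1010100 pc3: +8 =724
r85=1010101 pc4: +16 =740
r86=1010110 pc4: +16 =756
r87=1010111 pc5: +32 =788
r88=1011000 pc3: +8 =796
r89=1011001 pc4: +16 =812
r90=1011010 pc4: +16 =828
r91=1011011 pc5: +32 =860
r92=1011100 pc4: +16 =876
r93=1011101 pc5: +32 =908
r94=1011110 pc5: +32 =940
r95=1011111 pc6: +64 =1004
r96=1100000 pc2: +4 =1008
r97=1100001 pc3: +8 =1016
r98=1100010 pc3: +8 =1024
r99=1100011 pc4: +16 =1040
r100=1100100 pc3: +8 =1048
r101=1100101 pc4: +16 =1064
r102=1100110 pc4: +16 =1080
r103=1100111 pc5: +32 =1112
r104=1101000 pc3: +8 =1120
r105=1101001 pc4: +16 =1136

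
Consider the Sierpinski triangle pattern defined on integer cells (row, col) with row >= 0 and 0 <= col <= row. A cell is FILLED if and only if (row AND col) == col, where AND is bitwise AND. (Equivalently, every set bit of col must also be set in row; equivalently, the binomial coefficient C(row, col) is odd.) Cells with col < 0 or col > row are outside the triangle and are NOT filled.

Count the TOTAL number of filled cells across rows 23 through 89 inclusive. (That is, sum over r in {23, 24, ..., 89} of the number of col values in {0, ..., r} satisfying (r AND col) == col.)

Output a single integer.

r23=10111 pc4: +16 =16
r24=11000 pc2: +4 =20
r25=11001 pc3: +8 =28
r26=11010 pc3: +8 =36
r27=11011 pc4: +16 =52
r28=11100 pc3: +8 =60
r29=11101 pc4: +16 =76
r30=11110 pc4: +16 =92
r31=11111 pc5: +32 =124
r32=100000 pc1: +2 =126
r33=100001 pc2: +4 =130
r34=100010 pc2: +4 =134
r35=100011 pc3: +8 =142
r36=100100 pc2: +4 =146
r37=100101 pc3: +8 =154
r38=100110 pc3: +8 =162
r39=100111 pc4: +16 =178
r40=101000 pc2: +4 =182
r41=101001 pc3: +8 =190
r42=101010 pc3: +8 =198
r43=101011 pc4: +16 =214
r44=101100 pc3: +8 =222
r45=101101 pc4: +16 =238
r46=101110 pc4: +16 =254
r47=101111 pc5: +32 =286
r48=110000 pc2: +4 =290
r49=110001 pc3: +8 =298
r50=110010 pc3: +8 =306
r51=110011 pc4: +16 =322
r52=110100 pc3: +8 =330
r53=110101 pc4: +16 =346
r54=110110 pc4: +16 =362
r55=110111 pc5: +32 =394
r56=111000 pc3: +8 =402
r57=111001 pc4: +16 =418
r58=111010 pc4: +16 =434
r59=111011 pc5: +32 =466
r60=111100 pc4: +16 =482
r61=111101 pc5: +32 =514
r62=111110 pc5: +32 =546
r63=111111 pc6: +64 =610
r64=1000000 pc1: +2 =612
r65=1000001 pc2: +4 =616
r66=1000010 pc2: +4 =620
r67=1000011 pc3: +8 =628
r68=1000100 pc2: +4 =632
r69=1000101 pc3: +8 =640
r70=1000110 pc3: +8 =648
r71=1000111 pc4: +16 =664
r72=1001000 pc2: +4 =668
r73=1001001 pc3: +8 =676
r74=1001010 pc3: +8 =684
r75=1001011 pc4: +16 =700
r76=1001100 pc3: +8 =708
r77=1001101 pc4: +16 =724
r78=1001110 pc4: +16 =740
r79=1001111 pc5: +32 =772
r80=1010000 pc2: +4 =776
r81=1010001 pc3: +8 =784
r82=1010010 pc3: +8 =792
r83=1010011 pc4: +16 =808
r84=1010100 pc3: +8 =816
r85=1010101 pc4: +16 =832
r86=1010110 pc4: +16 =848
r87=1010111 pc5: +32 =880
r88=1011000 pc3: +8 =888
r89=1011001 pc4: +16 =904

Answer: 904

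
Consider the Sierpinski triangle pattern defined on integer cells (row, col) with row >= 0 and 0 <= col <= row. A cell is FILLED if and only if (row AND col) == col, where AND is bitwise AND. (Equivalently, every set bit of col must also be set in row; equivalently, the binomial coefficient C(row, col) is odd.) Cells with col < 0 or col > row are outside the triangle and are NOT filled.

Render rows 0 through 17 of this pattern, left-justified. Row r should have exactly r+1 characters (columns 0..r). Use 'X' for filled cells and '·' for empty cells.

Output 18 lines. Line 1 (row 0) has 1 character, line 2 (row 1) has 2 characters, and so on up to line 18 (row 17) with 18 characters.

Answer: X
XX
X·X
XXXX
X···X
XX··XX
X·X·X·X
XXXXXXXX
X·······X
XX······XX
X·X·····X·X
XXXX····XXXX
X···X···X···X
XX··XX··XX··XX
X·X·X·X·X·X·X·X
XXXXXXXXXXXXXXXX
X···············X
XX··············XX

Derivation:
r0=0: X
r1=1: XX
r2=10: X·X
r3=11: XXXX
r4=100: X···X
r5=101: XX··XX
r6=110: X·X·X·X
r7=111: XXXXXXXX
r8=1000: X·······X
r9=1001: XX······XX
r10=1010: X·X·····X·X
r11=1011: XXXX····XXXX
r12=1100: X···X···X···X
r13=1101: XX··XX··XX··XX
r14=1110: X·X·X·X·X·X·X·X
r15=1111: XXXXXXXXXXXXXXXX
r16=10000: X···············X
r17=10001: XX··············XX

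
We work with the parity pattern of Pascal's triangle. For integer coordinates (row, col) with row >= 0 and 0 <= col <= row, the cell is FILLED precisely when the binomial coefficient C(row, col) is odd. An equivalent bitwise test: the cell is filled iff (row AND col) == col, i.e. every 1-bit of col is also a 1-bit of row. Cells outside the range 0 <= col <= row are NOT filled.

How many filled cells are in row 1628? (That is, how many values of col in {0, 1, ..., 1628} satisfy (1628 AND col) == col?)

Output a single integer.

Answer: 64

Derivation:
1628 in binary = 11001011100
popcount(1628) = number of 1-bits in 11001011100 = 6
A col c satisfies (1628 AND c) == c iff every set bit of c is also set in 1628; each of the 6 set bits of 1628 can independently be on or off in c.
count = 2^6 = 64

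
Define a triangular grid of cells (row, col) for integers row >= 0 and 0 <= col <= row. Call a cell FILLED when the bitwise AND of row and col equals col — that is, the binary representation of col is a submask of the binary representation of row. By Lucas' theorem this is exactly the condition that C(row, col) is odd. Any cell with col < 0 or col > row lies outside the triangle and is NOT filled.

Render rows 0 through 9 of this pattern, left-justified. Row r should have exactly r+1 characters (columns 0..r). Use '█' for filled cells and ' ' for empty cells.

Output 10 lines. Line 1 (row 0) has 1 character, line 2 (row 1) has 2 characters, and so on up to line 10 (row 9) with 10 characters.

r0=0: █
r1=1: ██
r2=10: █ █
r3=11: ████
r4=100: █   █
r5=101: ██  ██
r6=110: █ █ █ █
r7=111: ████████
r8=1000: █       █
r9=1001: ██      ██

Answer: █
██
█ █
████
█   █
██  ██
█ █ █ █
████████
█       █
██      ██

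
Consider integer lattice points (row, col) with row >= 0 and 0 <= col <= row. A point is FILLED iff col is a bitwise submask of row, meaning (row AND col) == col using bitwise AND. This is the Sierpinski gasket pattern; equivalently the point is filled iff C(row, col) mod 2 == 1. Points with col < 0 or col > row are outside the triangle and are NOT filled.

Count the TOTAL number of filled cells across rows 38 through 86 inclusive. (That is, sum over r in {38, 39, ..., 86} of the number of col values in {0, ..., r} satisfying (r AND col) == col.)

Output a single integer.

Answer: 694

Derivation:
r38=100110 pc3: +8 =8
r39=100111 pc4: +16 =24
r40=101000 pc2: +4 =28
r41=101001 pc3: +8 =36
r42=101010 pc3: +8 =44
r43=101011 pc4: +16 =60
r44=101100 pc3: +8 =68
r45=101101 pc4: +16 =84
r46=101110 pc4: +16 =100
r47=101111 pc5: +32 =132
r48=110000 pc2: +4 =136
r49=110001 pc3: +8 =144
r50=110010 pc3: +8 =152
r51=110011 pc4: +16 =168
r52=110100 pc3: +8 =176
r53=110101 pc4: +16 =192
r54=110110 pc4: +16 =208
r55=110111 pc5: +32 =240
r56=111000 pc3: +8 =248
r57=111001 pc4: +16 =264
r58=111010 pc4: +16 =280
r59=111011 pc5: +32 =312
r60=111100 pc4: +16 =328
r61=111101 pc5: +32 =360
r62=111110 pc5: +32 =392
r63=111111 pc6: +64 =456
r64=1000000 pc1: +2 =458
r65=1000001 pc2: +4 =462
r66=1000010 pc2: +4 =466
r67=1000011 pc3: +8 =474
r68=1000100 pc2: +4 =478
r69=1000101 pc3: +8 =486
r70=1000110 pc3: +8 =494
r71=1000111 pc4: +16 =510
r72=1001000 pc2: +4 =514
r73=1001001 pc3: +8 =522
r74=1001010 pc3: +8 =530
r75=1001011 pc4: +16 =546
r76=1001100 pc3: +8 =554
r77=1001101 pc4: +16 =570
r78=1001110 pc4: +16 =586
r79=1001111 pc5: +32 =618
r80=1010000 pc2: +4 =622
r81=1010001 pc3: +8 =630
r82=1010010 pc3: +8 =638
r83=1010011 pc4: +16 =654
r84=1010100 pc3: +8 =662
r85=1010101 pc4: +16 =678
r86=1010110 pc4: +16 =694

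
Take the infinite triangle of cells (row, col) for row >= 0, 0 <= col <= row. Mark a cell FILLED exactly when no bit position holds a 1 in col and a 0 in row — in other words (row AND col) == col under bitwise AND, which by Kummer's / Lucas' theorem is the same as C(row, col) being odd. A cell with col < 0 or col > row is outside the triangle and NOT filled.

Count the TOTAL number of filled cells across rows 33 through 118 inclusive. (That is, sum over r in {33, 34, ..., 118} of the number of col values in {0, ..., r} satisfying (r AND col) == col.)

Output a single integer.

r33=100001 pc2: +4 =4
r34=100010 pc2: +4 =8
r35=100011 pc3: +8 =16
r36=100100 pc2: +4 =20
r37=100101 pc3: +8 =28
r38=100110 pc3: +8 =36
r39=100111 pc4: +16 =52
r40=101000 pc2: +4 =56
r41=101001 pc3: +8 =64
r42=101010 pc3: +8 =72
r43=101011 pc4: +16 =88
r44=101100 pc3: +8 =96
r45=101101 pc4: +16 =112
r46=101110 pc4: +16 =128
r47=101111 pc5: +32 =160
r48=110000 pc2: +4 =164
r49=110001 pc3: +8 =172
r50=110010 pc3: +8 =180
r51=110011 pc4: +16 =196
r52=110100 pc3: +8 =204
r53=110101 pc4: +16 =220
r54=110110 pc4: +16 =236
r55=110111 pc5: +32 =268
r56=111000 pc3: +8 =276
r57=111001 pc4: +16 =292
r58=111010 pc4: +16 =308
r59=111011 pc5: +32 =340
r60=111100 pc4: +16 =356
r61=111101 pc5: +32 =388
r62=111110 pc5: +32 =420
r63=111111 pc6: +64 =484
r64=1000000 pc1: +2 =486
r65=1000001 pc2: +4 =490
r66=1000010 pc2: +4 =494
r67=1000011 pc3: +8 =502
r68=1000100 pc2: +4 =506
r69=1000101 pc3: +8 =514
r70=1000110 pc3: +8 =522
r71=1000111 pc4: +16 =538
r72=1001000 pc2: +4 =542
r73=1001001 pc3: +8 =550
r74=1001010 pc3: +8 =558
r75=1001011 pc4: +16 =574
r76=1001100 pc3: +8 =582
r77=1001101 pc4: +16 =598
r78=1001110 pc4: +16 =614
r79=1001111 pc5: +32 =646
r80=1010000 pc2: +4 =650
r81=1010001 pc3: +8 =658
r82=1010010 pc3: +8 =666
r83=1010011 pc4: +16 =682
r84=1010100 pc3: +8 =690
r85=1010101 pc4: +16 =706
r86=1010110 pc4: +16 =722
r87=1010111 pc5: +32 =754
r88=1011000 pc3: +8 =762
r89=1011001 pc4: +16 =778
r90=1011010 pc4: +16 =794
r91=1011011 pc5: +32 =826
r92=1011100 pc4: +16 =842
r93=1011101 pc5: +32 =874
r94=1011110 pc5: +32 =906
r95=1011111 pc6: +64 =970
r96=1100000 pc2: +4 =974
r97=1100001 pc3: +8 =982
r98=1100010 pc3: +8 =990
r99=1100011 pc4: +16 =1006
r100=1100100 pc3: +8 =1014
r101=1100101 pc4: +16 =1030
r102=1100110 pc4: +16 =1046
r103=1100111 pc5: +32 =1078
r104=1101000 pc3: +8 =1086
r105=1101001 pc4: +16 =1102
r106=1101010 pc4: +16 =1118
r107=1101011 pc5: +32 =1150
r108=1101100 pc4: +16 =1166
r109=1101101 pc5: +32 =1198
r110=1101110 pc5: +32 =1230
r111=1101111 pc6: +64 =1294
r112=1110000 pc3: +8 =1302
r113=1110001 pc4: +16 =1318
r114=1110010 pc4: +16 =1334
r115=1110011 pc5: +32 =1366
r116=1110100 pc4: +16 =1382
r117=1110101 pc5: +32 =1414
r118=1110110 pc5: +32 =1446

Answer: 1446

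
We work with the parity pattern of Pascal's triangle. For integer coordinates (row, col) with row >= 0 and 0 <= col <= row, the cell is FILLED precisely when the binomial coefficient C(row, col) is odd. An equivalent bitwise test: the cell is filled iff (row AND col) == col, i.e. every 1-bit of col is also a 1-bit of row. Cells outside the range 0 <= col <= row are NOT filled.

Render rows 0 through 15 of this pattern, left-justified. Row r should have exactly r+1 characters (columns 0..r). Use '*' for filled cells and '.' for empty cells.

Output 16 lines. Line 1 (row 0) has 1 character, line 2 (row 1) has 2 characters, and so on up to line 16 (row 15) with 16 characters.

Answer: *
**
*.*
****
*...*
**..**
*.*.*.*
********
*.......*
**......**
*.*.....*.*
****....****
*...*...*...*
**..**..**..**
*.*.*.*.*.*.*.*
****************

Derivation:
r0=0: *
r1=1: **
r2=10: *.*
r3=11: ****
r4=100: *...*
r5=101: **..**
r6=110: *.*.*.*
r7=111: ********
r8=1000: *.......*
r9=1001: **......**
r10=1010: *.*.....*.*
r11=1011: ****....****
r12=1100: *...*...*...*
r13=1101: **..**..**..**
r14=1110: *.*.*.*.*.*.*.*
r15=1111: ****************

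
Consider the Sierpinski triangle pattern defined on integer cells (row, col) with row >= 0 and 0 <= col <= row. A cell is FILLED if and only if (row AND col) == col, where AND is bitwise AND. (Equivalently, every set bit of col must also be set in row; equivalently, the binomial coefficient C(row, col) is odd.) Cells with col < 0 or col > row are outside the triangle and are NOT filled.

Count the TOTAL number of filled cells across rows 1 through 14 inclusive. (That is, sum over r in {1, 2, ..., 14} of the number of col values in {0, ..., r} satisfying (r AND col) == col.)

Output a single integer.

r1=1 pc1: +2 =2
r2=10 pc1: +2 =4
r3=11 pc2: +4 =8
r4=100 pc1: +2 =10
r5=101 pc2: +4 =14
r6=110 pc2: +4 =18
r7=111 pc3: +8 =26
r8=1000 pc1: +2 =28
r9=1001 pc2: +4 =32
r10=1010 pc2: +4 =36
r11=1011 pc3: +8 =44
r12=1100 pc2: +4 =48
r13=1101 pc3: +8 =56
r14=1110 pc3: +8 =64

Answer: 64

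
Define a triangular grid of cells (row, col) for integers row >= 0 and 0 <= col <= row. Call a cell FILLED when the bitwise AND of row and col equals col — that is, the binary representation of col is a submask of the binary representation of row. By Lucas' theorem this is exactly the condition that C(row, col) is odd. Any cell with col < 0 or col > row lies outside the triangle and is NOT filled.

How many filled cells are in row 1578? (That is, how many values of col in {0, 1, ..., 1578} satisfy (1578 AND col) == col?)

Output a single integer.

Answer: 32

Derivation:
1578 in binary = 11000101010
popcount(1578) = number of 1-bits in 11000101010 = 5
A col c satisfies (1578 AND c) == c iff every set bit of c is also set in 1578; each of the 5 set bits of 1578 can independently be on or off in c.
count = 2^5 = 32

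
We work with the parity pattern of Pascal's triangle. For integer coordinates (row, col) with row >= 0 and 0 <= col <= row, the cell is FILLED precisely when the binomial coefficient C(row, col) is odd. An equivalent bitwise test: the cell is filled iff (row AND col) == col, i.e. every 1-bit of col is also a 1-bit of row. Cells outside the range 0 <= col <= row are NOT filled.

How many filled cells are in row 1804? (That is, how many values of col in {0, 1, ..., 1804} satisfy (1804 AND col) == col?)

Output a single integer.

Answer: 32

Derivation:
1804 in binary = 11100001100
popcount(1804) = number of 1-bits in 11100001100 = 5
A col c satisfies (1804 AND c) == c iff every set bit of c is also set in 1804; each of the 5 set bits of 1804 can independently be on or off in c.
count = 2^5 = 32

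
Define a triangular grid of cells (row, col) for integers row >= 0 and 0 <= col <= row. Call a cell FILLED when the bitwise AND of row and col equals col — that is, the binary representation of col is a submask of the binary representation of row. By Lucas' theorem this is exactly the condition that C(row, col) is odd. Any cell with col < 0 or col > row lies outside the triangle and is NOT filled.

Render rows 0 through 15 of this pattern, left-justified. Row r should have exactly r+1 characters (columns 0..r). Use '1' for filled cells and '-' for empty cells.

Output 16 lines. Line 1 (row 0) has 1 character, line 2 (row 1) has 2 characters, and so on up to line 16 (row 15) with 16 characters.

r0=0: 1
r1=1: 11
r2=10: 1-1
r3=11: 1111
r4=100: 1---1
r5=101: 11--11
r6=110: 1-1-1-1
r7=111: 11111111
r8=1000: 1-------1
r9=1001: 11------11
r10=1010: 1-1-----1-1
r11=1011: 1111----1111
r12=1100: 1---1---1---1
r13=1101: 11--11--11--11
r14=1110: 1-1-1-1-1-1-1-1
r15=1111: 1111111111111111

Answer: 1
11
1-1
1111
1---1
11--11
1-1-1-1
11111111
1-------1
11------11
1-1-----1-1
1111----1111
1---1---1---1
11--11--11--11
1-1-1-1-1-1-1-1
1111111111111111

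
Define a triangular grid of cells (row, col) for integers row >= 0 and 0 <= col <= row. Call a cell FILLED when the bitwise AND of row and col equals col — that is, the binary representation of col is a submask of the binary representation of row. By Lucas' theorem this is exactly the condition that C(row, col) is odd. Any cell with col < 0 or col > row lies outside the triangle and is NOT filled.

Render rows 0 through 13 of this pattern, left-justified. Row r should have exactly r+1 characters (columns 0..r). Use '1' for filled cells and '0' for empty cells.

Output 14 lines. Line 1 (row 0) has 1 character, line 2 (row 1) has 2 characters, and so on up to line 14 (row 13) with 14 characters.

r0=0: 1
r1=1: 11
r2=10: 101
r3=11: 1111
r4=100: 10001
r5=101: 110011
r6=110: 1010101
r7=111: 11111111
r8=1000: 100000001
r9=1001: 1100000011
r10=1010: 10100000101
r11=1011: 111100001111
r12=1100: 1000100010001
r13=1101: 11001100110011

Answer: 1
11
101
1111
10001
110011
1010101
11111111
100000001
1100000011
10100000101
111100001111
1000100010001
11001100110011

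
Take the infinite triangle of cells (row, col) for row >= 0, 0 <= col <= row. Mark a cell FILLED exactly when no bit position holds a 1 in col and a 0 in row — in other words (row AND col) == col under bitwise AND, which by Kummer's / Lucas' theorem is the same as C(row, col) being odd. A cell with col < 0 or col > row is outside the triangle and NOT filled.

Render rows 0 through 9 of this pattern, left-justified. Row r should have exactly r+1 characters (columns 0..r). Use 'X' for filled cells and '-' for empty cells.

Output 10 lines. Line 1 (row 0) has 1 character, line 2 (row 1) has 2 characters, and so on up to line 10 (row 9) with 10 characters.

r0=0: X
r1=1: XX
r2=10: X-X
r3=11: XXXX
r4=100: X---X
r5=101: XX--XX
r6=110: X-X-X-X
r7=111: XXXXXXXX
r8=1000: X-------X
r9=1001: XX------XX

Answer: X
XX
X-X
XXXX
X---X
XX--XX
X-X-X-X
XXXXXXXX
X-------X
XX------XX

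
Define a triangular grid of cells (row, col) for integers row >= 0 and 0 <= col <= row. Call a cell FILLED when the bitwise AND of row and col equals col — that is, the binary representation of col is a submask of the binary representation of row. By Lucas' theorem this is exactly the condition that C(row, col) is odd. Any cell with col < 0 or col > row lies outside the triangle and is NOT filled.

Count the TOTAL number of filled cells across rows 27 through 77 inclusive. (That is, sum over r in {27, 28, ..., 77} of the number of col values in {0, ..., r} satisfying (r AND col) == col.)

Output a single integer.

Answer: 688

Derivation:
r27=11011 pc4: +16 =16
r28=11100 pc3: +8 =24
r29=11101 pc4: +16 =40
r30=11110 pc4: +16 =56
r31=11111 pc5: +32 =88
r32=100000 pc1: +2 =90
r33=100001 pc2: +4 =94
r34=100010 pc2: +4 =98
r35=100011 pc3: +8 =106
r36=100100 pc2: +4 =110
r37=100101 pc3: +8 =118
r38=100110 pc3: +8 =126
r39=100111 pc4: +16 =142
r40=101000 pc2: +4 =146
r41=101001 pc3: +8 =154
r42=101010 pc3: +8 =162
r43=101011 pc4: +16 =178
r44=101100 pc3: +8 =186
r45=101101 pc4: +16 =202
r46=101110 pc4: +16 =218
r47=101111 pc5: +32 =250
r48=110000 pc2: +4 =254
r49=110001 pc3: +8 =262
r50=110010 pc3: +8 =270
r51=110011 pc4: +16 =286
r52=110100 pc3: +8 =294
r53=110101 pc4: +16 =310
r54=110110 pc4: +16 =326
r55=110111 pc5: +32 =358
r56=111000 pc3: +8 =366
r57=111001 pc4: +16 =382
r58=111010 pc4: +16 =398
r59=111011 pc5: +32 =430
r60=111100 pc4: +16 =446
r61=111101 pc5: +32 =478
r62=111110 pc5: +32 =510
r63=111111 pc6: +64 =574
r64=1000000 pc1: +2 =576
r65=1000001 pc2: +4 =580
r66=1000010 pc2: +4 =584
r67=1000011 pc3: +8 =592
r68=1000100 pc2: +4 =596
r69=1000101 pc3: +8 =604
r70=1000110 pc3: +8 =612
r71=1000111 pc4: +16 =628
r72=1001000 pc2: +4 =632
r73=1001001 pc3: +8 =640
r74=1001010 pc3: +8 =648
r75=1001011 pc4: +16 =664
r76=1001100 pc3: +8 =672
r77=1001101 pc4: +16 =688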